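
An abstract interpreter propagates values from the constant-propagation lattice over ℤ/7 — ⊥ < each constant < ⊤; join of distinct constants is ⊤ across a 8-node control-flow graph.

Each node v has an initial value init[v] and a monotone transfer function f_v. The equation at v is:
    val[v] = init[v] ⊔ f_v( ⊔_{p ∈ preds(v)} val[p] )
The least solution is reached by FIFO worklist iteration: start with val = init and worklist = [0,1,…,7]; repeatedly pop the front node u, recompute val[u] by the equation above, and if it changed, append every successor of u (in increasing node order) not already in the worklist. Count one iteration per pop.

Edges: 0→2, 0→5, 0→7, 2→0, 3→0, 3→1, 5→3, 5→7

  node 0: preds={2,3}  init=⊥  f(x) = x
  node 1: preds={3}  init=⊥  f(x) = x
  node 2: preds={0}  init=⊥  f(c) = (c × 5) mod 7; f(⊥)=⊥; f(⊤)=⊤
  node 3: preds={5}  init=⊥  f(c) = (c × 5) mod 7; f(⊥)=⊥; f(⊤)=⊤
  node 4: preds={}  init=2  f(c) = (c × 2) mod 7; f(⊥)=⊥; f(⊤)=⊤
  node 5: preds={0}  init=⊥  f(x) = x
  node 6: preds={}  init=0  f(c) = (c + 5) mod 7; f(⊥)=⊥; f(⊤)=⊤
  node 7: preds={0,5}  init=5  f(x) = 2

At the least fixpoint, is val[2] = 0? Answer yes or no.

Trace (8 dequeues):
  [1] u=0 | in ⊥ | out ⊥ | ==
  [2] u=1 | in ⊥ | out ⊥ | ==
  [3] u=2 | in ⊥ | out ⊥ | ==
  [4] u=3 | in ⊥ | out ⊥ | ==
  [5] u=4 | in ⊥ | out 2 | ==
  [6] u=5 | in ⊥ | out ⊥ | ==
  [7] u=6 | in ⊥ | out 0 | ==
  [8] u=7 | in ⊥ | out ⊤ | prev 5 | push {}

Converged values:
  [0] ⊥
  [1] ⊥
  [2] ⊥
  [3] ⊥
  [4] 2
  [5] ⊥
  [6] 0
  [7] ⊤

no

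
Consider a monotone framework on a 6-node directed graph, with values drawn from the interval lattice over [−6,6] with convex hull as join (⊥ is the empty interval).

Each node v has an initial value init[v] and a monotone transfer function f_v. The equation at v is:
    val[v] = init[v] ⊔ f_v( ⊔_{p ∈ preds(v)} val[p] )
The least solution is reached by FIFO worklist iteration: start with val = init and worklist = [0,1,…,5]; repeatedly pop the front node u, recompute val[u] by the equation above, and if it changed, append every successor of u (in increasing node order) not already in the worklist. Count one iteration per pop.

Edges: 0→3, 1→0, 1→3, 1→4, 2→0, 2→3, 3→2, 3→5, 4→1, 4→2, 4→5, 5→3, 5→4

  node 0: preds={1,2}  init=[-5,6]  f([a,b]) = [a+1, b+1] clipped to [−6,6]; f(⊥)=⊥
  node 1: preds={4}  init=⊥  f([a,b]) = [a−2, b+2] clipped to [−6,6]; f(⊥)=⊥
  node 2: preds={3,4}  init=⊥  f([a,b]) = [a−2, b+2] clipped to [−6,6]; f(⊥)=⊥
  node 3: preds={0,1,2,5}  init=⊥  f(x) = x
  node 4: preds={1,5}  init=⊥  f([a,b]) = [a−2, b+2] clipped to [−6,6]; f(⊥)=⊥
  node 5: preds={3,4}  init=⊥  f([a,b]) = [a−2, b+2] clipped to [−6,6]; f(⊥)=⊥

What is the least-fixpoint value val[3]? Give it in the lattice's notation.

[-6,6]

Worklist (16 pops):
  #1 pop 0: in=⊥ → [-5,6] (no change)
  #2 pop 1: in=⊥ → ⊥ (no change)
  #3 pop 2: in=⊥ → ⊥ (no change)
  #4 pop 3: in=[-5,6] → [-5,6] (was ⊥); enqueue [2]
  #5 pop 4: in=⊥ → ⊥ (no change)
  #6 pop 5: in=[-5,6] → [-6,6] (was ⊥); enqueue [3,4]
  #7 pop 2: in=[-5,6] → [-6,6] (was ⊥); enqueue [0]
  #8 pop 3: in=[-6,6] → [-6,6] (was [-5,6]); enqueue [2,5]
  #9 pop 4: in=[-6,6] → [-6,6] (was ⊥); enqueue [1]
  #10 pop 0: in=[-6,6] → [-5,6] (no change)
  #11 pop 2: in=[-6,6] → [-6,6] (no change)
  #12 pop 5: in=[-6,6] → [-6,6] (no change)
  #13 pop 1: in=[-6,6] → [-6,6] (was ⊥); enqueue [0,3,4]
  #14 pop 0: in=[-6,6] → [-5,6] (no change)
  #15 pop 3: in=[-6,6] → [-6,6] (no change)
  #16 pop 4: in=[-6,6] → [-6,6] (no change)

Fixpoint:
  val[0] = [-5,6]
  val[1] = [-6,6]
  val[2] = [-6,6]
  val[3] = [-6,6]
  val[4] = [-6,6]
  val[5] = [-6,6]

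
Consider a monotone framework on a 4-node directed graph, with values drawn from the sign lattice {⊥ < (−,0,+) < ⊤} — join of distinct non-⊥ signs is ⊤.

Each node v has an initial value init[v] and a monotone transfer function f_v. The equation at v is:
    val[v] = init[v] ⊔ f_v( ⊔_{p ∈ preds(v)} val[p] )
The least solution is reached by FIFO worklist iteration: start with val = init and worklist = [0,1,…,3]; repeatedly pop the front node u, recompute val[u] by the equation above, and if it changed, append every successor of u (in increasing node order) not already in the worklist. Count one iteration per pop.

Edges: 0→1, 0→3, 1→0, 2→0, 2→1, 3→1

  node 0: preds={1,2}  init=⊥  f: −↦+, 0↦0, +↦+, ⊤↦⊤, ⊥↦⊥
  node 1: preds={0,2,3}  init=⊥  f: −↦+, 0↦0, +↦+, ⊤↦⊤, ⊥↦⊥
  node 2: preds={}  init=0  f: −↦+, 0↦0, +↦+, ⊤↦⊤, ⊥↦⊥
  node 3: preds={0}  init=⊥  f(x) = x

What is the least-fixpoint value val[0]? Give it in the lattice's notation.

0

Trace (6 dequeues):
  [1] u=0 | in 0 | out 0 | prev ⊥ | push {}
  [2] u=1 | in 0 | out 0 | prev ⊥ | push {0}
  [3] u=2 | in ⊥ | out 0 | ==
  [4] u=3 | in 0 | out 0 | prev ⊥ | push {1}
  [5] u=0 | in 0 | out 0 | ==
  [6] u=1 | in 0 | out 0 | ==

Converged values:
  [0] 0
  [1] 0
  [2] 0
  [3] 0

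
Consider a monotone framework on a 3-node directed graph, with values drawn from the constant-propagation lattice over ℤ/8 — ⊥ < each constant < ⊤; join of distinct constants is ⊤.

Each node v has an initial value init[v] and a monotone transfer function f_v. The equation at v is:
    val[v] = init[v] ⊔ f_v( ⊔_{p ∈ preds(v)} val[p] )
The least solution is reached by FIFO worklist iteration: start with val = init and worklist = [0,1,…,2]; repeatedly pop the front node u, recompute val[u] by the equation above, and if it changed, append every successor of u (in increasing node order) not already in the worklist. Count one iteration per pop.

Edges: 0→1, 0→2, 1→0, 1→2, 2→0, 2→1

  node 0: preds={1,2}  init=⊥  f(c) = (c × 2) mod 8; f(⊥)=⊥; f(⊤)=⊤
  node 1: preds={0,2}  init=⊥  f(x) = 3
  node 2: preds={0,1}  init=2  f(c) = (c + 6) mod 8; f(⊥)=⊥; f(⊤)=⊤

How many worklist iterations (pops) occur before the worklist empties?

Worklist (6 pops):
  #1 pop 0: in=2 → 4 (was ⊥); enqueue []
  #2 pop 1: in=⊤ → 3 (was ⊥); enqueue [0]
  #3 pop 2: in=⊤ → ⊤ (was 2); enqueue [1]
  #4 pop 0: in=⊤ → ⊤ (was 4); enqueue [2]
  #5 pop 1: in=⊤ → 3 (no change)
  #6 pop 2: in=⊤ → ⊤ (no change)

Fixpoint:
  val[0] = ⊤
  val[1] = 3
  val[2] = ⊤

6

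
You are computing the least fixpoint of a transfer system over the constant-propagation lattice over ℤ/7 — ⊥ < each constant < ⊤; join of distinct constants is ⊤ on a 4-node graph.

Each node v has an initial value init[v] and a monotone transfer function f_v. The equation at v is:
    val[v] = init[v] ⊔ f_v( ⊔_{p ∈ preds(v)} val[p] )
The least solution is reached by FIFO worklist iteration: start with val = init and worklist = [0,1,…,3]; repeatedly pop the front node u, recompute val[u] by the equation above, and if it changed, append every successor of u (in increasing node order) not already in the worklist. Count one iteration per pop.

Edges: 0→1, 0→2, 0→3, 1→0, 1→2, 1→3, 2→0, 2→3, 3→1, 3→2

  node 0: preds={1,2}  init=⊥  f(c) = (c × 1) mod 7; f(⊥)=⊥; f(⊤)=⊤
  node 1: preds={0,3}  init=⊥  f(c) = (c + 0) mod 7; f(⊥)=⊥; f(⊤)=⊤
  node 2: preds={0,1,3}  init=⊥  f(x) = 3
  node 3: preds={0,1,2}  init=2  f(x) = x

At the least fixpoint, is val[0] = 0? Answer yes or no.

Iteration log — 9 steps:
  step 1. node 0  ⊔preds=⊥  new=⊥  stable
  step 2. node 1  ⊔preds=2  new=2  old=⊥  +wl: 0
  step 3. node 2  ⊔preds=2  new=3  old=⊥  +wl: 
  step 4. node 3  ⊔preds=⊤  new=⊤  old=2  +wl: 1,2
  step 5. node 0  ⊔preds=⊤  new=⊤  old=⊥  +wl: 3
  step 6. node 1  ⊔preds=⊤  new=⊤  old=2  +wl: 0
  step 7. node 2  ⊔preds=⊤  new=3  stable
  step 8. node 3  ⊔preds=⊤  new=⊤  stable
  step 9. node 0  ⊔preds=⊤  new=⊤  stable

Least fixpoint reached:
  node 0: ⊤
  node 1: ⊤
  node 2: 3
  node 3: ⊤

no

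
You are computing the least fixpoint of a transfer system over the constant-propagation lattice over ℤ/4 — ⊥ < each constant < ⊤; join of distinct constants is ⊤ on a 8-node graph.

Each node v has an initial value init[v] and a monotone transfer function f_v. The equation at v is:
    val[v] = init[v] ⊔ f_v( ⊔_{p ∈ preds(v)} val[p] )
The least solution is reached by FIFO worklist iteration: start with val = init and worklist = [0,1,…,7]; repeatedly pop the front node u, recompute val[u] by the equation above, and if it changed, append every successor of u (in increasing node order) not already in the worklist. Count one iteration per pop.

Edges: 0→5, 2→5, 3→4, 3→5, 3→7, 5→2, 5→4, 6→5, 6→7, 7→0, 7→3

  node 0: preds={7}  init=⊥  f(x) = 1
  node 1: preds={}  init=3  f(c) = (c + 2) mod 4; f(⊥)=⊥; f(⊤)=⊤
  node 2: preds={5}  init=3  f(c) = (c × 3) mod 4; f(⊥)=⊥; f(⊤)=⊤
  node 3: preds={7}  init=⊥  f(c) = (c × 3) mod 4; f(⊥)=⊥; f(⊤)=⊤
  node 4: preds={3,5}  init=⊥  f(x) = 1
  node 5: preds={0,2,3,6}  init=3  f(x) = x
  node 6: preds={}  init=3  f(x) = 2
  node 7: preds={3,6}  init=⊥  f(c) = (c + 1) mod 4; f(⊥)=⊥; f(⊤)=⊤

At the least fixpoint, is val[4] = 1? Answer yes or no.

yes

Iteration log — 16 steps:
  step 1. node 0  ⊔preds=⊥  new=1  old=⊥  +wl: 
  step 2. node 1  ⊔preds=⊥  new=3  stable
  step 3. node 2  ⊔preds=3  new=⊤  old=3  +wl: 
  step 4. node 3  ⊔preds=⊥  new=⊥  stable
  step 5. node 4  ⊔preds=3  new=1  old=⊥  +wl: 
  step 6. node 5  ⊔preds=⊤  new=⊤  old=3  +wl: 2,4
  step 7. node 6  ⊔preds=⊥  new=⊤  old=3  +wl: 5
  step 8. node 7  ⊔preds=⊤  new=⊤  old=⊥  +wl: 0,3
  step 9. node 2  ⊔preds=⊤  new=⊤  stable
  step 10. node 4  ⊔preds=⊤  new=1  stable
  step 11. node 5  ⊔preds=⊤  new=⊤  stable
  step 12. node 0  ⊔preds=⊤  new=1  stable
  step 13. node 3  ⊔preds=⊤  new=⊤  old=⊥  +wl: 4,5,7
  step 14. node 4  ⊔preds=⊤  new=1  stable
  step 15. node 5  ⊔preds=⊤  new=⊤  stable
  step 16. node 7  ⊔preds=⊤  new=⊤  stable

Least fixpoint reached:
  node 0: 1
  node 1: 3
  node 2: ⊤
  node 3: ⊤
  node 4: 1
  node 5: ⊤
  node 6: ⊤
  node 7: ⊤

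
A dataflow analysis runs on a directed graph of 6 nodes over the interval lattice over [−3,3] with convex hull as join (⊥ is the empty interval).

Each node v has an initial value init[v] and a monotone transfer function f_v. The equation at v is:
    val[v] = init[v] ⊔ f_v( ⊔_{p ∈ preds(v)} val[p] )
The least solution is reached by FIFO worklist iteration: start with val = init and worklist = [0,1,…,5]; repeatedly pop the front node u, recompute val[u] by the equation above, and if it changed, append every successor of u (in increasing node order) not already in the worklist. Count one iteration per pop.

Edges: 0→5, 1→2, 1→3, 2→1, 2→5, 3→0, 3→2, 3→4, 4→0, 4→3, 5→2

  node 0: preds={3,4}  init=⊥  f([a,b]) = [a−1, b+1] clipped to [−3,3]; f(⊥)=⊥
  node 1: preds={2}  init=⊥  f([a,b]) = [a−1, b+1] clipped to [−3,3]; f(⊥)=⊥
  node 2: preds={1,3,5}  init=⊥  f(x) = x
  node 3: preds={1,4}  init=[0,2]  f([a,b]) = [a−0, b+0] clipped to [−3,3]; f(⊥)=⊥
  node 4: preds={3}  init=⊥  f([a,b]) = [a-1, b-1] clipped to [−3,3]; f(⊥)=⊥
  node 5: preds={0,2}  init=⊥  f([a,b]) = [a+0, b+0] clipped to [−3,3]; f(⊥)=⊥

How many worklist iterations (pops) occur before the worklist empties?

Worklist (28 pops):
  #1 pop 0: in=[0,2] → [-1,3] (was ⊥); enqueue []
  #2 pop 1: in=⊥ → ⊥ (no change)
  #3 pop 2: in=[0,2] → [0,2] (was ⊥); enqueue [1]
  #4 pop 3: in=⊥ → [0,2] (no change)
  #5 pop 4: in=[0,2] → [-1,1] (was ⊥); enqueue [0,3]
  #6 pop 5: in=[-1,3] → [-1,3] (was ⊥); enqueue [2]
  #7 pop 1: in=[0,2] → [-1,3] (was ⊥); enqueue []
  #8 pop 0: in=[-1,2] → [-2,3] (was [-1,3]); enqueue [5]
  #9 pop 3: in=[-1,3] → [-1,3] (was [0,2]); enqueue [0,4]
  #10 pop 2: in=[-1,3] → [-1,3] (was [0,2]); enqueue [1]
  #11 pop 5: in=[-2,3] → [-2,3] (was [-1,3]); enqueue [2]
  #12 pop 0: in=[-1,3] → [-2,3] (no change)
  #13 pop 4: in=[-1,3] → [-2,2] (was [-1,1]); enqueue [0,3]
  #14 pop 1: in=[-1,3] → [-2,3] (was [-1,3]); enqueue []
  #15 pop 2: in=[-2,3] → [-2,3] (was [-1,3]); enqueue [1,5]
  #16 pop 0: in=[-2,3] → [-3,3] (was [-2,3]); enqueue []
  #17 pop 3: in=[-2,3] → [-2,3] (was [-1,3]); enqueue [0,2,4]
  #18 pop 1: in=[-2,3] → [-3,3] (was [-2,3]); enqueue [3]
  #19 pop 5: in=[-3,3] → [-3,3] (was [-2,3]); enqueue []
  #20 pop 0: in=[-2,3] → [-3,3] (no change)
  #21 pop 2: in=[-3,3] → [-3,3] (was [-2,3]); enqueue [1,5]
  #22 pop 4: in=[-2,3] → [-3,2] (was [-2,2]); enqueue [0]
  #23 pop 3: in=[-3,3] → [-3,3] (was [-2,3]); enqueue [2,4]
  #24 pop 1: in=[-3,3] → [-3,3] (no change)
  #25 pop 5: in=[-3,3] → [-3,3] (no change)
  #26 pop 0: in=[-3,3] → [-3,3] (no change)
  #27 pop 2: in=[-3,3] → [-3,3] (no change)
  #28 pop 4: in=[-3,3] → [-3,2] (no change)

Fixpoint:
  val[0] = [-3,3]
  val[1] = [-3,3]
  val[2] = [-3,3]
  val[3] = [-3,3]
  val[4] = [-3,2]
  val[5] = [-3,3]

28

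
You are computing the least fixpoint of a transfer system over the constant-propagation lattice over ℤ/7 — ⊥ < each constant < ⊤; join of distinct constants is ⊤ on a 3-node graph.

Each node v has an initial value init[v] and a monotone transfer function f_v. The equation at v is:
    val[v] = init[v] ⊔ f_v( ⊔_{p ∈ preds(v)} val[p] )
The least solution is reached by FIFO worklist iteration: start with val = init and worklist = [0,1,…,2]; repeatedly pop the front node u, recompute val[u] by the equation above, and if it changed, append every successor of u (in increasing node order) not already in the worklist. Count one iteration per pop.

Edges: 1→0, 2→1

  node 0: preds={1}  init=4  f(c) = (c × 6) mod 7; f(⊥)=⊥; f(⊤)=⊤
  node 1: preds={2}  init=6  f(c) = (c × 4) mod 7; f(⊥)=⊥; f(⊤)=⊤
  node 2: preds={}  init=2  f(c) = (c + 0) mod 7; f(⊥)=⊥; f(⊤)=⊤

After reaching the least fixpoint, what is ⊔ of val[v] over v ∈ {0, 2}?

Iteration log — 4 steps:
  step 1. node 0  ⊔preds=6  new=⊤  old=4  +wl: 
  step 2. node 1  ⊔preds=2  new=⊤  old=6  +wl: 0
  step 3. node 2  ⊔preds=⊥  new=2  stable
  step 4. node 0  ⊔preds=⊤  new=⊤  stable

Least fixpoint reached:
  node 0: ⊤
  node 1: ⊤
  node 2: 2

⊤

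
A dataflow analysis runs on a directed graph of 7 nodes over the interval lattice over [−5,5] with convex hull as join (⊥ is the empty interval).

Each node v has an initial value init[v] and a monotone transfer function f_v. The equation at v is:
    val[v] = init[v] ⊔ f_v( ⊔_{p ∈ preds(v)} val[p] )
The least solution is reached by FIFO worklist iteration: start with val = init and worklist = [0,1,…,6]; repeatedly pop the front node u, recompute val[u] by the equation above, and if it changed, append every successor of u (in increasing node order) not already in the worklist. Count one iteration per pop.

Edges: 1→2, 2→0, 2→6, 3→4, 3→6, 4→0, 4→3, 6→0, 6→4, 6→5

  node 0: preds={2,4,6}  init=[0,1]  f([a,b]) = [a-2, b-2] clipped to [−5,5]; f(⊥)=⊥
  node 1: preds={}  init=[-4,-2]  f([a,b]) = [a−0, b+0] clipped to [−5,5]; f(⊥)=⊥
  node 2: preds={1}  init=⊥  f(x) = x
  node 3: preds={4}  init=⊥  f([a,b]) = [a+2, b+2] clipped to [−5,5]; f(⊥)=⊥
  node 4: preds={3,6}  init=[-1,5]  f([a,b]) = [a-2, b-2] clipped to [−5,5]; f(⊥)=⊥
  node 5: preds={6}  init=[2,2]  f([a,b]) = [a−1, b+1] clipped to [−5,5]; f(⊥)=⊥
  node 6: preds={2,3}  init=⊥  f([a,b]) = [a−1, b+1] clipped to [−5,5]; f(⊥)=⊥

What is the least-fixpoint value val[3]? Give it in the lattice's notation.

Iteration log — 14 steps:
  step 1. node 0  ⊔preds=[-1,5]  new=[-3,3]  old=[0,1]  +wl: 
  step 2. node 1  ⊔preds=⊥  new=[-4,-2]  stable
  step 3. node 2  ⊔preds=[-4,-2]  new=[-4,-2]  old=⊥  +wl: 0
  step 4. node 3  ⊔preds=[-1,5]  new=[1,5]  old=⊥  +wl: 
  step 5. node 4  ⊔preds=[1,5]  new=[-1,5]  stable
  step 6. node 5  ⊔preds=⊥  new=[2,2]  stable
  step 7. node 6  ⊔preds=[-4,5]  new=[-5,5]  old=⊥  +wl: 4,5
  step 8. node 0  ⊔preds=[-5,5]  new=[-5,3]  old=[-3,3]  +wl: 
  step 9. node 4  ⊔preds=[-5,5]  new=[-5,5]  old=[-1,5]  +wl: 0,3
  step 10. node 5  ⊔preds=[-5,5]  new=[-5,5]  old=[2,2]  +wl: 
  step 11. node 0  ⊔preds=[-5,5]  new=[-5,3]  stable
  step 12. node 3  ⊔preds=[-5,5]  new=[-3,5]  old=[1,5]  +wl: 4,6
  step 13. node 4  ⊔preds=[-5,5]  new=[-5,5]  stable
  step 14. node 6  ⊔preds=[-4,5]  new=[-5,5]  stable

Least fixpoint reached:
  node 0: [-5,3]
  node 1: [-4,-2]
  node 2: [-4,-2]
  node 3: [-3,5]
  node 4: [-5,5]
  node 5: [-5,5]
  node 6: [-5,5]

[-3,5]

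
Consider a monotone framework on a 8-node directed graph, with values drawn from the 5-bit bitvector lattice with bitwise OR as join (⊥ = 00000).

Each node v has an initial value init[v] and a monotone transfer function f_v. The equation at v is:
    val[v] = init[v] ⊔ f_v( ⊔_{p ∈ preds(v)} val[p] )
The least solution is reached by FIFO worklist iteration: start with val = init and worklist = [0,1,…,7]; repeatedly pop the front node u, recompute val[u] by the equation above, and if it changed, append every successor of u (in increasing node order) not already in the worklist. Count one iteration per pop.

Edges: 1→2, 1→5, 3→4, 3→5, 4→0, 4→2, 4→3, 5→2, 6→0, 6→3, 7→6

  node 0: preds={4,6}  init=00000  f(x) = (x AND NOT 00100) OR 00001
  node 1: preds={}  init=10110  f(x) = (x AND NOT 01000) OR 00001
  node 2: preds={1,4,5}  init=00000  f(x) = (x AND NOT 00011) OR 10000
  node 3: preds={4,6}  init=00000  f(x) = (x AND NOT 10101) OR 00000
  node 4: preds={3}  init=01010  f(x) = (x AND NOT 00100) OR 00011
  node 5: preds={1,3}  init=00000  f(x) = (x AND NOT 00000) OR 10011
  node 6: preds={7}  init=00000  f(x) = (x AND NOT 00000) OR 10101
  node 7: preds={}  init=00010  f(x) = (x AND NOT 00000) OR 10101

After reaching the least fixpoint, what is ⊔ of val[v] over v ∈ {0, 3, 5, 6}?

Worklist (12 pops):
  #1 pop 0: in=01010 → 01011 (was 00000); enqueue []
  #2 pop 1: in=00000 → 10111 (was 10110); enqueue []
  #3 pop 2: in=11111 → 11100 (was 00000); enqueue []
  #4 pop 3: in=01010 → 01010 (was 00000); enqueue []
  #5 pop 4: in=01010 → 01011 (was 01010); enqueue [0,2,3]
  #6 pop 5: in=11111 → 11111 (was 00000); enqueue []
  #7 pop 6: in=00010 → 10111 (was 00000); enqueue []
  #8 pop 7: in=00000 → 10111 (was 00010); enqueue [6]
  #9 pop 0: in=11111 → 11011 (was 01011); enqueue []
  #10 pop 2: in=11111 → 11100 (no change)
  #11 pop 3: in=11111 → 01010 (no change)
  #12 pop 6: in=10111 → 10111 (no change)

Fixpoint:
  val[0] = 11011
  val[1] = 10111
  val[2] = 11100
  val[3] = 01010
  val[4] = 01011
  val[5] = 11111
  val[6] = 10111
  val[7] = 10111

11111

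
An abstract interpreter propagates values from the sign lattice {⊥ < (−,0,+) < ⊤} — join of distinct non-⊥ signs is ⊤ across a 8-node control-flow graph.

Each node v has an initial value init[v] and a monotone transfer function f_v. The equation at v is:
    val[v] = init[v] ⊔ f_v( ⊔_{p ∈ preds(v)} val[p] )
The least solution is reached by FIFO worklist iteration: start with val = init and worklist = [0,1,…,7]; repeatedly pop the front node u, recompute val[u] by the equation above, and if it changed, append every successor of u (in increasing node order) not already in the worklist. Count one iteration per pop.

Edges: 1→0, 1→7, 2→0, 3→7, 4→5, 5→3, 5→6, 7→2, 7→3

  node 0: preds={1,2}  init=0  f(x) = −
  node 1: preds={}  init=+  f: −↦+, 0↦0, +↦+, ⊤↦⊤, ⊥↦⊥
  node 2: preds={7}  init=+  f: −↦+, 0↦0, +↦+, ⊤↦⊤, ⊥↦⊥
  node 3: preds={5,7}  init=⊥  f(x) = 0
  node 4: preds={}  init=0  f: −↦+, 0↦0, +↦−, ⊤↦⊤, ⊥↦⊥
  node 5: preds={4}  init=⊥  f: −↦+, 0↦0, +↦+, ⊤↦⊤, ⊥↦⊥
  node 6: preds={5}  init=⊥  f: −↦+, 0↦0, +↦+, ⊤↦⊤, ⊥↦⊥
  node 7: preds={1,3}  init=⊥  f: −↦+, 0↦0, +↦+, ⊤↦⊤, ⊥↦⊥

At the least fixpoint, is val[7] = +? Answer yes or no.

no

Iteration log — 11 steps:
  step 1. node 0  ⊔preds=+  new=⊤  old=0  +wl: 
  step 2. node 1  ⊔preds=⊥  new=+  stable
  step 3. node 2  ⊔preds=⊥  new=+  stable
  step 4. node 3  ⊔preds=⊥  new=0  old=⊥  +wl: 
  step 5. node 4  ⊔preds=⊥  new=0  stable
  step 6. node 5  ⊔preds=0  new=0  old=⊥  +wl: 3
  step 7. node 6  ⊔preds=0  new=0  old=⊥  +wl: 
  step 8. node 7  ⊔preds=⊤  new=⊤  old=⊥  +wl: 2
  step 9. node 3  ⊔preds=⊤  new=0  stable
  step 10. node 2  ⊔preds=⊤  new=⊤  old=+  +wl: 0
  step 11. node 0  ⊔preds=⊤  new=⊤  stable

Least fixpoint reached:
  node 0: ⊤
  node 1: +
  node 2: ⊤
  node 3: 0
  node 4: 0
  node 5: 0
  node 6: 0
  node 7: ⊤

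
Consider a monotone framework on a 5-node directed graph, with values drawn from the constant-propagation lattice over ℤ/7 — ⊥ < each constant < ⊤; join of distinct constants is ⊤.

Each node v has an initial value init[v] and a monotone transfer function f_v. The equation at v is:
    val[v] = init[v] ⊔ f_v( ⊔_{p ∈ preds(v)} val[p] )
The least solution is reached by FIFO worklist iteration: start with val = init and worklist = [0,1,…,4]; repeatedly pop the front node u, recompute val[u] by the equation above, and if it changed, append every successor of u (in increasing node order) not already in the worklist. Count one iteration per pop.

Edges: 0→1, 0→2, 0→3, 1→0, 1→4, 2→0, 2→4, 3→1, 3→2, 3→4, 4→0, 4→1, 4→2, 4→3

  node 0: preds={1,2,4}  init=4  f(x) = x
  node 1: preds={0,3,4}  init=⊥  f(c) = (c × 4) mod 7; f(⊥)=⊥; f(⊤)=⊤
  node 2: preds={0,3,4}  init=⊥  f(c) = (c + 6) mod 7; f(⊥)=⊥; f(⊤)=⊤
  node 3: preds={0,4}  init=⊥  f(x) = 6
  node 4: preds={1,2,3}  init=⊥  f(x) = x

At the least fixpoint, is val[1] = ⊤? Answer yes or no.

yes

Iteration log — 11 steps:
  step 1. node 0  ⊔preds=⊥  new=4  stable
  step 2. node 1  ⊔preds=4  new=2  old=⊥  +wl: 0
  step 3. node 2  ⊔preds=4  new=3  old=⊥  +wl: 
  step 4. node 3  ⊔preds=4  new=6  old=⊥  +wl: 1,2
  step 5. node 4  ⊔preds=⊤  new=⊤  old=⊥  +wl: 3
  step 6. node 0  ⊔preds=⊤  new=⊤  old=4  +wl: 
  step 7. node 1  ⊔preds=⊤  new=⊤  old=2  +wl: 0,4
  step 8. node 2  ⊔preds=⊤  new=⊤  old=3  +wl: 
  step 9. node 3  ⊔preds=⊤  new=6  stable
  step 10. node 0  ⊔preds=⊤  new=⊤  stable
  step 11. node 4  ⊔preds=⊤  new=⊤  stable

Least fixpoint reached:
  node 0: ⊤
  node 1: ⊤
  node 2: ⊤
  node 3: 6
  node 4: ⊤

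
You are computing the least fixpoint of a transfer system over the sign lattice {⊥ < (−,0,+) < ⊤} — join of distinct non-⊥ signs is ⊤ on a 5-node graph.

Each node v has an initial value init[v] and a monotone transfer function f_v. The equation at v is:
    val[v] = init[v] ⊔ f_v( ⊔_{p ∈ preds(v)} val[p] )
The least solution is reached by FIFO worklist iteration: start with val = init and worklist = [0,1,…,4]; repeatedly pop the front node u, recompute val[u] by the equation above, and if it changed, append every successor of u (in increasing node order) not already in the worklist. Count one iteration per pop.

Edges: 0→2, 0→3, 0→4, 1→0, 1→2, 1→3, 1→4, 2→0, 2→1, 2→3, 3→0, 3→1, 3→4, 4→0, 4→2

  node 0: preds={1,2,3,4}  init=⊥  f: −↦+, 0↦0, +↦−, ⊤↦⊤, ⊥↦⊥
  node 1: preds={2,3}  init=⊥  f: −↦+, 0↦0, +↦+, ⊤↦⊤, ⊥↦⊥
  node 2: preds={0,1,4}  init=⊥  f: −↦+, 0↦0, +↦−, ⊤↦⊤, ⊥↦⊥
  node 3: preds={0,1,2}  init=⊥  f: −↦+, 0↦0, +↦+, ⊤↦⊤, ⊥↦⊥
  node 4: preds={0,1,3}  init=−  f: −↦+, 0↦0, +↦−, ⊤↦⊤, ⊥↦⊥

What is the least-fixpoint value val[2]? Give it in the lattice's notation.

Iteration log — 11 steps:
  step 1. node 0  ⊔preds=−  new=+  old=⊥  +wl: 
  step 2. node 1  ⊔preds=⊥  new=⊥  stable
  step 3. node 2  ⊔preds=⊤  new=⊤  old=⊥  +wl: 0,1
  step 4. node 3  ⊔preds=⊤  new=⊤  old=⊥  +wl: 
  step 5. node 4  ⊔preds=⊤  new=⊤  old=−  +wl: 2
  step 6. node 0  ⊔preds=⊤  new=⊤  old=+  +wl: 3,4
  step 7. node 1  ⊔preds=⊤  new=⊤  old=⊥  +wl: 0
  step 8. node 2  ⊔preds=⊤  new=⊤  stable
  step 9. node 3  ⊔preds=⊤  new=⊤  stable
  step 10. node 4  ⊔preds=⊤  new=⊤  stable
  step 11. node 0  ⊔preds=⊤  new=⊤  stable

Least fixpoint reached:
  node 0: ⊤
  node 1: ⊤
  node 2: ⊤
  node 3: ⊤
  node 4: ⊤

⊤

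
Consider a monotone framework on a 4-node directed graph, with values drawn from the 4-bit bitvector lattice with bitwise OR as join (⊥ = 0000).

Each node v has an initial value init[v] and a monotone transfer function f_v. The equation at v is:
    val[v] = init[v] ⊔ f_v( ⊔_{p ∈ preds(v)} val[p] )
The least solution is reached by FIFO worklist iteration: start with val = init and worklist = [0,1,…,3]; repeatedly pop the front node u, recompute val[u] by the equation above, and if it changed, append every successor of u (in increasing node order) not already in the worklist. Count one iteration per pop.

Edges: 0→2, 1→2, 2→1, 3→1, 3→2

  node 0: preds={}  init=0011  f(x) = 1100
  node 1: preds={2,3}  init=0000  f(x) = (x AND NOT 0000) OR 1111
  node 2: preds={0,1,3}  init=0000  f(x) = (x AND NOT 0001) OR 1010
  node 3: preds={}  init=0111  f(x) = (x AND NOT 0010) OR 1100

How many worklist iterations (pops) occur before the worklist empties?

6

Trace (6 dequeues):
  [1] u=0 | in 0000 | out 1111 | prev 0011 | push {}
  [2] u=1 | in 0111 | out 1111 | prev 0000 | push {}
  [3] u=2 | in 1111 | out 1110 | prev 0000 | push {1}
  [4] u=3 | in 0000 | out 1111 | prev 0111 | push {2}
  [5] u=1 | in 1111 | out 1111 | ==
  [6] u=2 | in 1111 | out 1110 | ==

Converged values:
  [0] 1111
  [1] 1111
  [2] 1110
  [3] 1111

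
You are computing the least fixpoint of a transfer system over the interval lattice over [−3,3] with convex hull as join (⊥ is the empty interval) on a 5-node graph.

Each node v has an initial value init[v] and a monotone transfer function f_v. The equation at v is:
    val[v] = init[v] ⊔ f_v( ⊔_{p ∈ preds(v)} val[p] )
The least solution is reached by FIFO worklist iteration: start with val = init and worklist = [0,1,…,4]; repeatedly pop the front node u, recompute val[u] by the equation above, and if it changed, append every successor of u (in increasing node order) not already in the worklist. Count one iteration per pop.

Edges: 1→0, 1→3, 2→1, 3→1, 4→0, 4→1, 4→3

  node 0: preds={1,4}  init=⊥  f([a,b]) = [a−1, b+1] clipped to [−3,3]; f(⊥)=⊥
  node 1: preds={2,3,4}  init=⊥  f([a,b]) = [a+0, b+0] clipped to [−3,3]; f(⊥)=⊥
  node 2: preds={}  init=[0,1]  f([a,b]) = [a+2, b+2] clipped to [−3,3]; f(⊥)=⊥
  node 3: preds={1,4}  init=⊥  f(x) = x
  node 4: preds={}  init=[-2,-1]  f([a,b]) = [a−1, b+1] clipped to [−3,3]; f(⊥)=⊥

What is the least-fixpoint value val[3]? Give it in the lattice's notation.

[-2,1]

Iteration log — 7 steps:
  step 1. node 0  ⊔preds=[-2,-1]  new=[-3,0]  old=⊥  +wl: 
  step 2. node 1  ⊔preds=[-2,1]  new=[-2,1]  old=⊥  +wl: 0
  step 3. node 2  ⊔preds=⊥  new=[0,1]  stable
  step 4. node 3  ⊔preds=[-2,1]  new=[-2,1]  old=⊥  +wl: 1
  step 5. node 4  ⊔preds=⊥  new=[-2,-1]  stable
  step 6. node 0  ⊔preds=[-2,1]  new=[-3,2]  old=[-3,0]  +wl: 
  step 7. node 1  ⊔preds=[-2,1]  new=[-2,1]  stable

Least fixpoint reached:
  node 0: [-3,2]
  node 1: [-2,1]
  node 2: [0,1]
  node 3: [-2,1]
  node 4: [-2,-1]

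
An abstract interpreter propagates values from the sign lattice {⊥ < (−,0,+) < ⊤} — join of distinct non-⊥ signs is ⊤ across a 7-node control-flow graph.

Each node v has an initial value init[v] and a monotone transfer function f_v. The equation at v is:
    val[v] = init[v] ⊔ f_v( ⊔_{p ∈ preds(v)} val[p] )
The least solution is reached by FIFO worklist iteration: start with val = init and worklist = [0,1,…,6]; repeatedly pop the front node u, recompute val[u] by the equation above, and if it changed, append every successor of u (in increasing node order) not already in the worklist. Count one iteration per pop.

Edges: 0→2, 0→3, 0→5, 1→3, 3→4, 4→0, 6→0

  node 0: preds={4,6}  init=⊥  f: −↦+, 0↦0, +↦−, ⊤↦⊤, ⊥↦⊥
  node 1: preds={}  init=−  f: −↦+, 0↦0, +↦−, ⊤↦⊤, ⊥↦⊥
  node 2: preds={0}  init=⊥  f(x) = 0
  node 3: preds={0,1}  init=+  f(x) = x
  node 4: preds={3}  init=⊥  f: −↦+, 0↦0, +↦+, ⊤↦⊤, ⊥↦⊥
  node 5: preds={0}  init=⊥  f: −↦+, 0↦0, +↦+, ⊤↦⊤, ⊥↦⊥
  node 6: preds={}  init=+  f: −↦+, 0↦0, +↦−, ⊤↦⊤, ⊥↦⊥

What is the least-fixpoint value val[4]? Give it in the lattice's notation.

Trace (11 dequeues):
  [1] u=0 | in + | out − | prev ⊥ | push {}
  [2] u=1 | in ⊥ | out − | ==
  [3] u=2 | in − | out 0 | prev ⊥ | push {}
  [4] u=3 | in − | out ⊤ | prev + | push {}
  [5] u=4 | in ⊤ | out ⊤ | prev ⊥ | push {0}
  [6] u=5 | in − | out + | prev ⊥ | push {}
  [7] u=6 | in ⊥ | out + | ==
  [8] u=0 | in ⊤ | out ⊤ | prev − | push {2,3,5}
  [9] u=2 | in ⊤ | out 0 | ==
  [10] u=3 | in ⊤ | out ⊤ | ==
  [11] u=5 | in ⊤ | out ⊤ | prev + | push {}

Converged values:
  [0] ⊤
  [1] −
  [2] 0
  [3] ⊤
  [4] ⊤
  [5] ⊤
  [6] +

⊤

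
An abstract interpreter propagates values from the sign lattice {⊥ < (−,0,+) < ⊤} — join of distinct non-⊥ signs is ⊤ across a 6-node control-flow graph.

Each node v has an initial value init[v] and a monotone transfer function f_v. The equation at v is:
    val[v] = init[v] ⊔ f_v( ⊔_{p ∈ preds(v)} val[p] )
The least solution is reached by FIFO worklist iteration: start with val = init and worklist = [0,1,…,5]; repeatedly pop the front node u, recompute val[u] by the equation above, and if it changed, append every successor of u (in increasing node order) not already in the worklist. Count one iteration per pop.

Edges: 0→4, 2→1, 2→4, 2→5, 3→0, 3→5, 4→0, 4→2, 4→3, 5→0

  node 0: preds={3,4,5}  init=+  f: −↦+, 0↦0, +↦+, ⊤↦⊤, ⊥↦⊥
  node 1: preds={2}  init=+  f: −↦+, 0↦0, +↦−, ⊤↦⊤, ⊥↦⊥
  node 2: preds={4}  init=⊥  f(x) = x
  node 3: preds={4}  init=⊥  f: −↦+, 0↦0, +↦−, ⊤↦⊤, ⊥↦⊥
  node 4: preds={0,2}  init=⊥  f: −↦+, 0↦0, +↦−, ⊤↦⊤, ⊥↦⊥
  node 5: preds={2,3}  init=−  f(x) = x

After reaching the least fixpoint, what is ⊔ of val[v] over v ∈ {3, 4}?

Trace (19 dequeues):
  [1] u=0 | in − | out + | ==
  [2] u=1 | in ⊥ | out + | ==
  [3] u=2 | in ⊥ | out ⊥ | ==
  [4] u=3 | in ⊥ | out ⊥ | ==
  [5] u=4 | in + | out − | prev ⊥ | push {0,2,3}
  [6] u=5 | in ⊥ | out − | ==
  [7] u=0 | in − | out + | ==
  [8] u=2 | in − | out − | prev ⊥ | push {1,4,5}
  [9] u=3 | in − | out + | prev ⊥ | push {0}
  [10] u=1 | in − | out + | ==
  [11] u=4 | in ⊤ | out ⊤ | prev − | push {2,3}
  [12] u=5 | in ⊤ | out ⊤ | prev − | push {}
  [13] u=0 | in ⊤ | out ⊤ | prev + | push {4}
  [14] u=2 | in ⊤ | out ⊤ | prev − | push {1,5}
  [15] u=3 | in ⊤ | out ⊤ | prev + | push {0}
  [16] u=4 | in ⊤ | out ⊤ | ==
  [17] u=1 | in ⊤ | out ⊤ | prev + | push {}
  [18] u=5 | in ⊤ | out ⊤ | ==
  [19] u=0 | in ⊤ | out ⊤ | ==

Converged values:
  [0] ⊤
  [1] ⊤
  [2] ⊤
  [3] ⊤
  [4] ⊤
  [5] ⊤

⊤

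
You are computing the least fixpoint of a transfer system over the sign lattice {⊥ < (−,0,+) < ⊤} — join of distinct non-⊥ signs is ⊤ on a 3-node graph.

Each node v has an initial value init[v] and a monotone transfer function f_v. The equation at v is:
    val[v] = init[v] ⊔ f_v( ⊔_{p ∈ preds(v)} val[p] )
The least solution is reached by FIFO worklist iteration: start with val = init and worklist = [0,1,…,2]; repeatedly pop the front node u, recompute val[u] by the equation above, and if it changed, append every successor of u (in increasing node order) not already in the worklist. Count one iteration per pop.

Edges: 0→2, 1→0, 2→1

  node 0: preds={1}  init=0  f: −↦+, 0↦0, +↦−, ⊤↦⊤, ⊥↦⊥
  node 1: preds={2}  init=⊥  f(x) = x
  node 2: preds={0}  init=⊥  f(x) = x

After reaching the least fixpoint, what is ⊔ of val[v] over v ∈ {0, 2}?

Worklist (5 pops):
  #1 pop 0: in=⊥ → 0 (no change)
  #2 pop 1: in=⊥ → ⊥ (no change)
  #3 pop 2: in=0 → 0 (was ⊥); enqueue [1]
  #4 pop 1: in=0 → 0 (was ⊥); enqueue [0]
  #5 pop 0: in=0 → 0 (no change)

Fixpoint:
  val[0] = 0
  val[1] = 0
  val[2] = 0

0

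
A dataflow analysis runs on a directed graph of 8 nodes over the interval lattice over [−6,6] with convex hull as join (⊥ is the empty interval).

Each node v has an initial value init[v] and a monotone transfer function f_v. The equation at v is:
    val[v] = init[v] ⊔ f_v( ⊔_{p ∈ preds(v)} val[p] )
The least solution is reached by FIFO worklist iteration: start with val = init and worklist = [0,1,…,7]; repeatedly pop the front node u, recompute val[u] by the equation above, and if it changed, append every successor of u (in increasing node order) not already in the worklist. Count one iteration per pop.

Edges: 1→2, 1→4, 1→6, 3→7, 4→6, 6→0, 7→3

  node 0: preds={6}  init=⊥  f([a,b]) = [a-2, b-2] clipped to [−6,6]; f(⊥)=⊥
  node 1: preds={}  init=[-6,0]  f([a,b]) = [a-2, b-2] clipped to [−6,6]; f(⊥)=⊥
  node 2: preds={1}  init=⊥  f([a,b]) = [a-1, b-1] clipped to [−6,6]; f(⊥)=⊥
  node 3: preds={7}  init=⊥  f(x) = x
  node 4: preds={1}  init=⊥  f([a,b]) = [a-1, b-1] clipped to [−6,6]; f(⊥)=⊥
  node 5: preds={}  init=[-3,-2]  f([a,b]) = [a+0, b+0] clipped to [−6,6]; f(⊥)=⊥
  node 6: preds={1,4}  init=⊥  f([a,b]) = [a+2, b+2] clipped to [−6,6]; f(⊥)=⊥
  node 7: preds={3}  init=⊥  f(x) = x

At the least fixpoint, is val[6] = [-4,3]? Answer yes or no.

no

Iteration log — 9 steps:
  step 1. node 0  ⊔preds=⊥  new=⊥  stable
  step 2. node 1  ⊔preds=⊥  new=[-6,0]  stable
  step 3. node 2  ⊔preds=[-6,0]  new=[-6,-1]  old=⊥  +wl: 
  step 4. node 3  ⊔preds=⊥  new=⊥  stable
  step 5. node 4  ⊔preds=[-6,0]  new=[-6,-1]  old=⊥  +wl: 
  step 6. node 5  ⊔preds=⊥  new=[-3,-2]  stable
  step 7. node 6  ⊔preds=[-6,0]  new=[-4,2]  old=⊥  +wl: 0
  step 8. node 7  ⊔preds=⊥  new=⊥  stable
  step 9. node 0  ⊔preds=[-4,2]  new=[-6,0]  old=⊥  +wl: 

Least fixpoint reached:
  node 0: [-6,0]
  node 1: [-6,0]
  node 2: [-6,-1]
  node 3: ⊥
  node 4: [-6,-1]
  node 5: [-3,-2]
  node 6: [-4,2]
  node 7: ⊥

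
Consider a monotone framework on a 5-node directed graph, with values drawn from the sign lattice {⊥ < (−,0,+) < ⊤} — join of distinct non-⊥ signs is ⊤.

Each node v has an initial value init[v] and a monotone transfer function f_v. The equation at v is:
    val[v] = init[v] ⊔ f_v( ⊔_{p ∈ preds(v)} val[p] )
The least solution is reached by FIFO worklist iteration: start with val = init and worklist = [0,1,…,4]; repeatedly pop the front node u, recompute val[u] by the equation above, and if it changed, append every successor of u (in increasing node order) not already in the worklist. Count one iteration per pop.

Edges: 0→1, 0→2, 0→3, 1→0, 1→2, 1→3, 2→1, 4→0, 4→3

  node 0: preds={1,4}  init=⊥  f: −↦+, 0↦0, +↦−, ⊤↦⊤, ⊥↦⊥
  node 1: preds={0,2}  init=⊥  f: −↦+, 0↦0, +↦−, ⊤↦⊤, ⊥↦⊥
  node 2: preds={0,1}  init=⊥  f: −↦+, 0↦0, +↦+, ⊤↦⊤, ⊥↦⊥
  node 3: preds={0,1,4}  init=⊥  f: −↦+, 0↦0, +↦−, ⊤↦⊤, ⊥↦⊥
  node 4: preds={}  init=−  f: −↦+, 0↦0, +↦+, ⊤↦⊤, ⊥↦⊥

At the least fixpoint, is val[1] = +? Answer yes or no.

Iteration log — 11 steps:
  step 1. node 0  ⊔preds=−  new=+  old=⊥  +wl: 
  step 2. node 1  ⊔preds=+  new=−  old=⊥  +wl: 0
  step 3. node 2  ⊔preds=⊤  new=⊤  old=⊥  +wl: 1
  step 4. node 3  ⊔preds=⊤  new=⊤  old=⊥  +wl: 
  step 5. node 4  ⊔preds=⊥  new=−  stable
  step 6. node 0  ⊔preds=−  new=+  stable
  step 7. node 1  ⊔preds=⊤  new=⊤  old=−  +wl: 0,2,3
  step 8. node 0  ⊔preds=⊤  new=⊤  old=+  +wl: 1
  step 9. node 2  ⊔preds=⊤  new=⊤  stable
  step 10. node 3  ⊔preds=⊤  new=⊤  stable
  step 11. node 1  ⊔preds=⊤  new=⊤  stable

Least fixpoint reached:
  node 0: ⊤
  node 1: ⊤
  node 2: ⊤
  node 3: ⊤
  node 4: −

no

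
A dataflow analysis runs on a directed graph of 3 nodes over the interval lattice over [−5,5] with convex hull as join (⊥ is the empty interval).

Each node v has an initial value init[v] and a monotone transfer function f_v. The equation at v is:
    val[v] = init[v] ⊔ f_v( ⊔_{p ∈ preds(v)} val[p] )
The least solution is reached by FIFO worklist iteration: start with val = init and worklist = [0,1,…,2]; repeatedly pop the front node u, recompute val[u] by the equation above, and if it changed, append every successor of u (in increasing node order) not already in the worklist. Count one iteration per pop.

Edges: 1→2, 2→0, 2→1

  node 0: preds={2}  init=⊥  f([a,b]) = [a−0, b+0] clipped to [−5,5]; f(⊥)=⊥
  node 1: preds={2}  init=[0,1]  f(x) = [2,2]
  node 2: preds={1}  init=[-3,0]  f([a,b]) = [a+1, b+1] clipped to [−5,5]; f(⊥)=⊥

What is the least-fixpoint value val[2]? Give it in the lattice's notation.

[-3,3]

Iteration log — 5 steps:
  step 1. node 0  ⊔preds=[-3,0]  new=[-3,0]  old=⊥  +wl: 
  step 2. node 1  ⊔preds=[-3,0]  new=[0,2]  old=[0,1]  +wl: 
  step 3. node 2  ⊔preds=[0,2]  new=[-3,3]  old=[-3,0]  +wl: 0,1
  step 4. node 0  ⊔preds=[-3,3]  new=[-3,3]  old=[-3,0]  +wl: 
  step 5. node 1  ⊔preds=[-3,3]  new=[0,2]  stable

Least fixpoint reached:
  node 0: [-3,3]
  node 1: [0,2]
  node 2: [-3,3]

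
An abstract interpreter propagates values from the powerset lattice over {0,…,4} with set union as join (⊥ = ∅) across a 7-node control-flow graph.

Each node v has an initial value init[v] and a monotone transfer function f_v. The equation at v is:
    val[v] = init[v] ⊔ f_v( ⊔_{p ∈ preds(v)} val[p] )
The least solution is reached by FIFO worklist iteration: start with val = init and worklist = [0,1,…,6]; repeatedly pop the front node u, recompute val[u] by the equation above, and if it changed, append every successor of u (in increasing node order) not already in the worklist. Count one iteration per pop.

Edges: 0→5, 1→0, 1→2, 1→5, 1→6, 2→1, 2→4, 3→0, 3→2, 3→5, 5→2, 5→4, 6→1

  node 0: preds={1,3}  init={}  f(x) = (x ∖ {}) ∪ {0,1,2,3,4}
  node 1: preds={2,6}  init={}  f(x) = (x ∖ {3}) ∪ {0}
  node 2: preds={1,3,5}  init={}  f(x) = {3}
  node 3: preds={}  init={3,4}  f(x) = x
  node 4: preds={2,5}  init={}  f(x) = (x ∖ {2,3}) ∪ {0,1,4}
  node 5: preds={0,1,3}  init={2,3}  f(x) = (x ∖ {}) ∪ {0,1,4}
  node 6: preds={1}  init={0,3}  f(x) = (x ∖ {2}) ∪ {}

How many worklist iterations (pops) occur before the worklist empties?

11

Worklist (11 pops):
  #1 pop 0: in={3,4} → {0,1,2,3,4} (was {}); enqueue []
  #2 pop 1: in={0,3} → {0} (was {}); enqueue [0]
  #3 pop 2: in={0,2,3,4} → {3} (was {}); enqueue [1]
  #4 pop 3: in={} → {3,4} (no change)
  #5 pop 4: in={2,3} → {0,1,4} (was {}); enqueue []
  #6 pop 5: in={0,1,2,3,4} → {0,1,2,3,4} (was {2,3}); enqueue [2,4]
  #7 pop 6: in={0} → {0,3} (no change)
  #8 pop 0: in={0,3,4} → {0,1,2,3,4} (no change)
  #9 pop 1: in={0,3} → {0} (no change)
  #10 pop 2: in={0,1,2,3,4} → {3} (no change)
  #11 pop 4: in={0,1,2,3,4} → {0,1,4} (no change)

Fixpoint:
  val[0] = {0,1,2,3,4}
  val[1] = {0}
  val[2] = {3}
  val[3] = {3,4}
  val[4] = {0,1,4}
  val[5] = {0,1,2,3,4}
  val[6] = {0,3}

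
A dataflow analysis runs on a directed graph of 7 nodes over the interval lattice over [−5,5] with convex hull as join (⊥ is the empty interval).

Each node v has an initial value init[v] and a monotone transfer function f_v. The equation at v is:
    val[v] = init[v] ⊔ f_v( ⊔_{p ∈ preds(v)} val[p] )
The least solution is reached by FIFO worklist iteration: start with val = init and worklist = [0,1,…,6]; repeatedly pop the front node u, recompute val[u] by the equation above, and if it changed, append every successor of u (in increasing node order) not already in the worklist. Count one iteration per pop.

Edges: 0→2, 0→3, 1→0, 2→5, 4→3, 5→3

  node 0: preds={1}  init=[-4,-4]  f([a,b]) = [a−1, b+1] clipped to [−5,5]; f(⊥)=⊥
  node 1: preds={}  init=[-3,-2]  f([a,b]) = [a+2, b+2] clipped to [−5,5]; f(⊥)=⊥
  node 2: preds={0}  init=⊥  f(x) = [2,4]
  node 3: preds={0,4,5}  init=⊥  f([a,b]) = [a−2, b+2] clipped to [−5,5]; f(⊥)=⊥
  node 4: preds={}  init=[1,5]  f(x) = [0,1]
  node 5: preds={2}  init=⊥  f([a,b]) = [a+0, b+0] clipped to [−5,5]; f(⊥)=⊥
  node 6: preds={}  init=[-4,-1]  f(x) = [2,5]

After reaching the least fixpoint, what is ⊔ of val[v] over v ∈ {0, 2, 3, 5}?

[-5,5]

Worklist (8 pops):
  #1 pop 0: in=[-3,-2] → [-4,-1] (was [-4,-4]); enqueue []
  #2 pop 1: in=⊥ → [-3,-2] (no change)
  #3 pop 2: in=[-4,-1] → [2,4] (was ⊥); enqueue []
  #4 pop 3: in=[-4,5] → [-5,5] (was ⊥); enqueue []
  #5 pop 4: in=⊥ → [0,5] (was [1,5]); enqueue [3]
  #6 pop 5: in=[2,4] → [2,4] (was ⊥); enqueue []
  #7 pop 6: in=⊥ → [-4,5] (was [-4,-1]); enqueue []
  #8 pop 3: in=[-4,5] → [-5,5] (no change)

Fixpoint:
  val[0] = [-4,-1]
  val[1] = [-3,-2]
  val[2] = [2,4]
  val[3] = [-5,5]
  val[4] = [0,5]
  val[5] = [2,4]
  val[6] = [-4,5]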